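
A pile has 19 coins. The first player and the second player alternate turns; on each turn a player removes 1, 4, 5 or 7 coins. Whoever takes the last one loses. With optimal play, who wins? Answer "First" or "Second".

Second

Mark each pile size as W (mover wins) or L (mover loses):
i:   0  1  2  3  4  5  6  7  8  9 10 11 12 13 14 15 16 17 18 19
     W  L  W  L  W  W  W  W  W  L  W  L  W  W  W  W  W  L  W  L
Position 19 is L, so the second player wins.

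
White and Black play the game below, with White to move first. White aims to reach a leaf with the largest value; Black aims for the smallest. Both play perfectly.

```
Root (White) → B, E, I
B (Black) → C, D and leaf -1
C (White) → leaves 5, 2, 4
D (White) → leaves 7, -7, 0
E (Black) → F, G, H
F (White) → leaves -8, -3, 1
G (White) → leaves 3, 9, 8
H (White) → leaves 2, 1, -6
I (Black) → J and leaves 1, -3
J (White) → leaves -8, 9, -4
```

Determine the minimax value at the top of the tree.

C (White): max(5, 2, 4) = 5
D (White): max(7, -7, 0) = 7
B (Black): min(5, 7, -1) = -1
F (White): max(-8, -3, 1) = 1
G (White): max(3, 9, 8) = 9
H (White): max(2, 1, -6) = 2
E (Black): min(1, 9, 2) = 1
J (White): max(-8, 9, -4) = 9
I (Black): min(9, 1, -3) = -3
Root (White): max(-1, 1, -3) = 1

1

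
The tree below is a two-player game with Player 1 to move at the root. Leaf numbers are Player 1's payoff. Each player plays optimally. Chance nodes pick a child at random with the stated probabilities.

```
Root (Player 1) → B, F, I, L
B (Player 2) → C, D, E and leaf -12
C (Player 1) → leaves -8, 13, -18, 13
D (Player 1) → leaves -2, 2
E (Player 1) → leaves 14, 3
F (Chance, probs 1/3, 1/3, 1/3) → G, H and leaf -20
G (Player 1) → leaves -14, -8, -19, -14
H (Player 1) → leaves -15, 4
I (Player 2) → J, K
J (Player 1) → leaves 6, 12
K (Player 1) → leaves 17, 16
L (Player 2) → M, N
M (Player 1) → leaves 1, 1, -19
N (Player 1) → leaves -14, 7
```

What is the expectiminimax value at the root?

C (Player 1): max(-8, 13, -18, 13) = 13
D (Player 1): max(-2, 2) = 2
E (Player 1): max(14, 3) = 14
B (Player 2): min(13, 2, 14, -12) = -12
G (Player 1): max(-14, -8, -19, -14) = -8
H (Player 1): max(-15, 4) = 4
F (Chance): 1/3·-8 + 1/3·4 + 1/3·-20 = -8
J (Player 1): max(6, 12) = 12
K (Player 1): max(17, 16) = 17
I (Player 2): min(12, 17) = 12
M (Player 1): max(1, 1, -19) = 1
N (Player 1): max(-14, 7) = 7
L (Player 2): min(1, 7) = 1
Root (Player 1): max(-12, -8, 12, 1) = 12

12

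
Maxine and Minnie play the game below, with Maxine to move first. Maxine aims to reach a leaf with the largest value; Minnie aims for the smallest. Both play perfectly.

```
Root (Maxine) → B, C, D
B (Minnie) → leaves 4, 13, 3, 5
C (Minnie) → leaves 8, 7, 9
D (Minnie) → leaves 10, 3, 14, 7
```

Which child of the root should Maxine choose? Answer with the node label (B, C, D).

C

B (Minnie): min(4, 13, 3, 5) = 3
C (Minnie): min(8, 7, 9) = 7
D (Minnie): min(10, 3, 14, 7) = 3
Root (Maxine): max(3, 7, 3) = 7
Maxine picks the child with the highest value: C (value 7).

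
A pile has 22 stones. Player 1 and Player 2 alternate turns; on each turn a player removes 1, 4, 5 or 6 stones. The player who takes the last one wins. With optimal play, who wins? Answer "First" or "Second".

First

i:   0  1  2  3  4  5  6  7  8  9 10 11 12 13 14 15 16 17 18 19 20 21 22
     L  W  L  W  W  W  W  W  W  L  W  L  W  W  W  W  W  W  L  W  L  W  W
Position 22 is W, so the first player wins.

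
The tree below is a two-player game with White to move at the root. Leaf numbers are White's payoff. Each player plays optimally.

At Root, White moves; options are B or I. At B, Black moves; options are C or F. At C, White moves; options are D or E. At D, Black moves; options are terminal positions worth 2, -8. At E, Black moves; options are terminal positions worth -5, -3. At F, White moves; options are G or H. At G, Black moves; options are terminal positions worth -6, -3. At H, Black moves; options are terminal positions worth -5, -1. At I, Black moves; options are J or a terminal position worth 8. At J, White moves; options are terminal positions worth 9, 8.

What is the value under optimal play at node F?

-5

G: min(-6, -3) = -6
H: min(-5, -1) = -5
F: max(-6, -5) = -5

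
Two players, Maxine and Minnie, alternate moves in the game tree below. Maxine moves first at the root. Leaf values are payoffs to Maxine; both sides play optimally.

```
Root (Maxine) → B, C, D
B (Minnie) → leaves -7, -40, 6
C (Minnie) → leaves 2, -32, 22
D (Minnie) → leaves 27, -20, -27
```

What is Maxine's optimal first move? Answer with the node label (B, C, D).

B (Minnie): min(-7, -40, 6) = -40
C (Minnie): min(2, -32, 22) = -32
D (Minnie): min(27, -20, -27) = -27
Root (Maxine): max(-40, -32, -27) = -27
Maxine picks the child with the highest value: D (value -27).

D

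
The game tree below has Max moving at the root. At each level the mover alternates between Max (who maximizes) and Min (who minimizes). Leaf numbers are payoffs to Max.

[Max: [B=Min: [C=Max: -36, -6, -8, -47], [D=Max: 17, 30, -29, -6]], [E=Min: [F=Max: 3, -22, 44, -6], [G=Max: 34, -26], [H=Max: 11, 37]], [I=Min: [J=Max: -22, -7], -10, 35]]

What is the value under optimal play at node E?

34

F: max(3, -22, 44, -6) = 44
G: max(34, -26) = 34
H: max(11, 37) = 37
E: min(44, 34, 37) = 34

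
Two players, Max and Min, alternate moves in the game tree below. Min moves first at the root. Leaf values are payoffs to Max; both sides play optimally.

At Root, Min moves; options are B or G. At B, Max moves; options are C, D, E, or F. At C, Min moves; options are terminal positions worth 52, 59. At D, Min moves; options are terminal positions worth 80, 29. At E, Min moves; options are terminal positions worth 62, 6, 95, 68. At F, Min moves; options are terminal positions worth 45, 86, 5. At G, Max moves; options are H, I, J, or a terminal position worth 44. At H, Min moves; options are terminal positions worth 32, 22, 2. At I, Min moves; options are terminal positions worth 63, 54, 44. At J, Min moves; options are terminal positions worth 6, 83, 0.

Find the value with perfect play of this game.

44

C (Min): min(52, 59) = 52
D (Min): min(80, 29) = 29
E (Min): min(62, 6, 95, 68) = 6
F (Min): min(45, 86, 5) = 5
B (Max): max(52, 29, 6, 5) = 52
H (Min): min(32, 22, 2) = 2
I (Min): min(63, 54, 44) = 44
J (Min): min(6, 83, 0) = 0
G (Max): max(2, 44, 0, 44) = 44
Root (Min): min(52, 44) = 44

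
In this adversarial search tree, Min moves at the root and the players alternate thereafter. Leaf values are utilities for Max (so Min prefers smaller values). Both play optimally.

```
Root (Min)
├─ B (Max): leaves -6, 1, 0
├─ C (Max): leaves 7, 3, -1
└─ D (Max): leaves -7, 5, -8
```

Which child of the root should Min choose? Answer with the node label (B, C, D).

B

B (Max): max(-6, 1, 0) = 1
C (Max): max(7, 3, -1) = 7
D (Max): max(-7, 5, -8) = 5
Root (Min): min(1, 7, 5) = 1
Min picks the child with the lowest value: B (value 1).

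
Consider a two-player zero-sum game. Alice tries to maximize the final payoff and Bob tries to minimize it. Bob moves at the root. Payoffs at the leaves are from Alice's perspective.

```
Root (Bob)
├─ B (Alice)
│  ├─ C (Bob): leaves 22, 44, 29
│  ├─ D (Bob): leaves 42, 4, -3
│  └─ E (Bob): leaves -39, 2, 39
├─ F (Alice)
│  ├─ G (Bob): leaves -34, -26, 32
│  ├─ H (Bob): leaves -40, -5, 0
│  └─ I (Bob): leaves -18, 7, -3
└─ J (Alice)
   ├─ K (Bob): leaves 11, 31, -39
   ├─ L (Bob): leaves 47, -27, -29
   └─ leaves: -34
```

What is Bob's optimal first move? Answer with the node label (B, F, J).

C (Bob): min(22, 44, 29) = 22
D (Bob): min(42, 4, -3) = -3
E (Bob): min(-39, 2, 39) = -39
B (Alice): max(22, -3, -39) = 22
G (Bob): min(-34, -26, 32) = -34
H (Bob): min(-40, -5, 0) = -40
I (Bob): min(-18, 7, -3) = -18
F (Alice): max(-34, -40, -18) = -18
K (Bob): min(11, 31, -39) = -39
L (Bob): min(47, -27, -29) = -29
J (Alice): max(-39, -29, -34) = -29
Root (Bob): min(22, -18, -29) = -29
Bob picks the child with the lowest value: J (value -29).

J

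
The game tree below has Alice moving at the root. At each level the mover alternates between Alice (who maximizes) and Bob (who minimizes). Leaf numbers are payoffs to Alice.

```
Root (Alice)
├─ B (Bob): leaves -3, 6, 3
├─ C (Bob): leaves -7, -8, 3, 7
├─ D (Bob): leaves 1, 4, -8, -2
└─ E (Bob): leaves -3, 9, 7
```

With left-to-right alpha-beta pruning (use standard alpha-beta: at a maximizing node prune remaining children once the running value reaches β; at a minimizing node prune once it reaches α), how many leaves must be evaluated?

8

B [α=-∞,β=+∞]: v=-3
C [α=-3,β=+∞]: v=-7 after child 1 ≤ α → α-cutoff, skip 3
D [α=-3,β=+∞]: v=-8 after child 3 ≤ α → α-cutoff, skip 1
E [α=-3,β=+∞]: v=-3 after child 1 ≤ α → α-cutoff, skip 2
Root [α=-∞,β=+∞]: v=-3
Leaves evaluated: 8 of 14.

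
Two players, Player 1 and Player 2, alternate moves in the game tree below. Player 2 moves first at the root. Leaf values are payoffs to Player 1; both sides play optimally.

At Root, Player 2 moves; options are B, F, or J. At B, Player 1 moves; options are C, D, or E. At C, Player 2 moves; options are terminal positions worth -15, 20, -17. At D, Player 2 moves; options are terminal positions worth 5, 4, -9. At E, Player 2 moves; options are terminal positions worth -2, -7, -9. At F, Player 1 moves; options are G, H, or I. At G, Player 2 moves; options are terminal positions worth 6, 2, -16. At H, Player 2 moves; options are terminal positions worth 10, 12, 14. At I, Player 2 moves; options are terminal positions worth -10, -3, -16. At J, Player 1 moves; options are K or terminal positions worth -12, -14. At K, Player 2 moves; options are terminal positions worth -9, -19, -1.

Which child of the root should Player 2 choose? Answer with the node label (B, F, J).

C (Player 2): min(-15, 20, -17) = -17
D (Player 2): min(5, 4, -9) = -9
E (Player 2): min(-2, -7, -9) = -9
B (Player 1): max(-17, -9, -9) = -9
G (Player 2): min(6, 2, -16) = -16
H (Player 2): min(10, 12, 14) = 10
I (Player 2): min(-10, -3, -16) = -16
F (Player 1): max(-16, 10, -16) = 10
K (Player 2): min(-9, -19, -1) = -19
J (Player 1): max(-19, -12, -14) = -12
Root (Player 2): min(-9, 10, -12) = -12
Player 2 picks the child with the lowest value: J (value -12).

J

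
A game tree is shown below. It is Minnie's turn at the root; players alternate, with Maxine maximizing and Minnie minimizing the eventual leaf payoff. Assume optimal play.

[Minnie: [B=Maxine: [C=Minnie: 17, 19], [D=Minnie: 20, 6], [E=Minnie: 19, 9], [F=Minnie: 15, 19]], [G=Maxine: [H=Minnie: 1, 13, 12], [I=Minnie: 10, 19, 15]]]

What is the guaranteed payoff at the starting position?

C (Minnie): min(17, 19) = 17
D (Minnie): min(20, 6) = 6
E (Minnie): min(19, 9) = 9
F (Minnie): min(15, 19) = 15
B (Maxine): max(17, 6, 9, 15) = 17
H (Minnie): min(1, 13, 12) = 1
I (Minnie): min(10, 19, 15) = 10
G (Maxine): max(1, 10) = 10
Root (Minnie): min(17, 10) = 10

10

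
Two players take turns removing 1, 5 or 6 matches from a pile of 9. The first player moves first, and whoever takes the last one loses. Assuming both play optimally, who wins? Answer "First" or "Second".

i:   0  1  2  3  4  5  6  7  8  9
     W  L  W  L  W  L  W  W  W  W
Position 9 is W, so the first player wins.

First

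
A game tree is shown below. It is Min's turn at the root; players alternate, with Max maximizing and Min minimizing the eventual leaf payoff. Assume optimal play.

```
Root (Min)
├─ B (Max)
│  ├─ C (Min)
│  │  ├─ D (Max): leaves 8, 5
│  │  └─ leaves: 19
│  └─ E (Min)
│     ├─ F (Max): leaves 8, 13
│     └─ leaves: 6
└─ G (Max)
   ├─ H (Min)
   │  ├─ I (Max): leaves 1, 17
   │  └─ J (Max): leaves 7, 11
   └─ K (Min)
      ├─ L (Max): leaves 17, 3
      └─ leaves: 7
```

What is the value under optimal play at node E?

F: max(8, 13) = 13
E: min(13, 6) = 6

6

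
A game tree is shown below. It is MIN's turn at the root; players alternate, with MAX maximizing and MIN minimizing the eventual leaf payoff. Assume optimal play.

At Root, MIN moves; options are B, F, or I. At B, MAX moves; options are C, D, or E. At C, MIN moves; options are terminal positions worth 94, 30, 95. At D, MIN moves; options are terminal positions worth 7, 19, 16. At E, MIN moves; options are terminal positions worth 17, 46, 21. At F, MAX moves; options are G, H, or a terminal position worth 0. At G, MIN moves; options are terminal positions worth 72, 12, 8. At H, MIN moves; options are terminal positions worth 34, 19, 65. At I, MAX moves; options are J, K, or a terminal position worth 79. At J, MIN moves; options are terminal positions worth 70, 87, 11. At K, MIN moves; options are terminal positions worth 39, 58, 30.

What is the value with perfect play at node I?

79

J: min(70, 87, 11) = 11
K: min(39, 58, 30) = 30
I: max(11, 30, 79) = 79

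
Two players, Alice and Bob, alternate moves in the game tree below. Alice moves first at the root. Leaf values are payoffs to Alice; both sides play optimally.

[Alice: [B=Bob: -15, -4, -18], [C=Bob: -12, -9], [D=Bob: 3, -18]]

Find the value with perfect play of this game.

-12

B (Bob): min(-15, -4, -18) = -18
C (Bob): min(-12, -9) = -12
D (Bob): min(3, -18) = -18
Root (Alice): max(-18, -12, -18) = -12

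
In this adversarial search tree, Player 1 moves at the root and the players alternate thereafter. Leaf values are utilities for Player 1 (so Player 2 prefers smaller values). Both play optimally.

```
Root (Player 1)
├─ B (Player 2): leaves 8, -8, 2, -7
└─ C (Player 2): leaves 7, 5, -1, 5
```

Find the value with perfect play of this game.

B (Player 2): min(8, -8, 2, -7) = -8
C (Player 2): min(7, 5, -1, 5) = -1
Root (Player 1): max(-8, -1) = -1

-1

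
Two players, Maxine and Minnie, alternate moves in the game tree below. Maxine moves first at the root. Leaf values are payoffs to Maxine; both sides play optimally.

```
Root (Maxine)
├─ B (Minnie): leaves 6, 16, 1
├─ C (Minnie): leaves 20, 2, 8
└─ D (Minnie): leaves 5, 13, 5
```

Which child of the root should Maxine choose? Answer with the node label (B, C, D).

B (Minnie): min(6, 16, 1) = 1
C (Minnie): min(20, 2, 8) = 2
D (Minnie): min(5, 13, 5) = 5
Root (Maxine): max(1, 2, 5) = 5
Maxine picks the child with the highest value: D (value 5).

D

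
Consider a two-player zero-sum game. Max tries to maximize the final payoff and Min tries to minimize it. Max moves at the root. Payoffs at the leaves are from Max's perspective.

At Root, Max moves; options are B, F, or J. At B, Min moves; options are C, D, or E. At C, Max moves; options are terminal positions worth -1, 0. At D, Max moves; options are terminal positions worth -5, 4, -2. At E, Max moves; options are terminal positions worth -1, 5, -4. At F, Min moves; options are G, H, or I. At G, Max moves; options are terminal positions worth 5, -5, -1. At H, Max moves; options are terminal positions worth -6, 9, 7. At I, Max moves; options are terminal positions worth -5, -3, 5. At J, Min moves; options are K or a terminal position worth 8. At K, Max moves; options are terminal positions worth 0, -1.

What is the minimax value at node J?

K: max(0, -1) = 0
J: min(0, 8) = 0

0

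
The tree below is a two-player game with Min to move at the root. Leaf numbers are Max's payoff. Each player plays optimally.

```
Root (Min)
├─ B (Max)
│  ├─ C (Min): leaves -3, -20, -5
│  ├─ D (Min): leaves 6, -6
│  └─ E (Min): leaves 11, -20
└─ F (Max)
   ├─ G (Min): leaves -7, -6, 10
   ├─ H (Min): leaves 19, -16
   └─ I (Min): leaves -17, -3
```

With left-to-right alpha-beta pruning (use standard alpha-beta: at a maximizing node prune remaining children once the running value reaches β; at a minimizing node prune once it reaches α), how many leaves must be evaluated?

13

C [α=-∞,β=+∞]: v=-20
D [α=-20,β=+∞]: v=-6
E [α=-6,β=+∞]: v=-20
B [α=-∞,β=+∞]: v=-6
G [α=-∞,β=-6]: v=-7
H [α=-7,β=-6]: v=-16
I [α=-7,β=-6]: v=-17 after child 1 ≤ α → α-cutoff, skip 1
F [α=-∞,β=-6]: v=-7
Root [α=-∞,β=+∞]: v=-7
Leaves evaluated: 13 of 14.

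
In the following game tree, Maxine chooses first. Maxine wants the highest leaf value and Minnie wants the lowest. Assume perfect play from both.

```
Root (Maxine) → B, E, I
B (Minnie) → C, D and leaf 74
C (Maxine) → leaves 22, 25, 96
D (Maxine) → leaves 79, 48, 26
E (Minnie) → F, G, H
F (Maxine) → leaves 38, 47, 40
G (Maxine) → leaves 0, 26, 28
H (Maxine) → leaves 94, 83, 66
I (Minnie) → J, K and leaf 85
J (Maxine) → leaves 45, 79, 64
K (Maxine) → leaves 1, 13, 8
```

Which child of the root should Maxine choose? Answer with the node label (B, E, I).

B

C (Maxine): max(22, 25, 96) = 96
D (Maxine): max(79, 48, 26) = 79
B (Minnie): min(96, 79, 74) = 74
F (Maxine): max(38, 47, 40) = 47
G (Maxine): max(0, 26, 28) = 28
H (Maxine): max(94, 83, 66) = 94
E (Minnie): min(47, 28, 94) = 28
J (Maxine): max(45, 79, 64) = 79
K (Maxine): max(1, 13, 8) = 13
I (Minnie): min(79, 13, 85) = 13
Root (Maxine): max(74, 28, 13) = 74
Maxine picks the child with the highest value: B (value 74).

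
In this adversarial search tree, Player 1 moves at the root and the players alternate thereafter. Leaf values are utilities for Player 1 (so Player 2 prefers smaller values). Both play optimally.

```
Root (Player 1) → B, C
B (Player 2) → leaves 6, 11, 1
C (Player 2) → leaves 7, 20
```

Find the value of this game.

7

B (Player 2): min(6, 11, 1) = 1
C (Player 2): min(7, 20) = 7
Root (Player 1): max(1, 7) = 7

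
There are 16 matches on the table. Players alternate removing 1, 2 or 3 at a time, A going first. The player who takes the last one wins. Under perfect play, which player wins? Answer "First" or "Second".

Second

Compute winning (W) and losing (L) positions by backward induction:
i:   0  1  2  3  4  5  6  7  8  9 10 11 12 13 14 15 16
     L  W  W  W  L  W  W  W  L  W  W  W  L  W  W  W  L
Position 16 is L, so the second player wins.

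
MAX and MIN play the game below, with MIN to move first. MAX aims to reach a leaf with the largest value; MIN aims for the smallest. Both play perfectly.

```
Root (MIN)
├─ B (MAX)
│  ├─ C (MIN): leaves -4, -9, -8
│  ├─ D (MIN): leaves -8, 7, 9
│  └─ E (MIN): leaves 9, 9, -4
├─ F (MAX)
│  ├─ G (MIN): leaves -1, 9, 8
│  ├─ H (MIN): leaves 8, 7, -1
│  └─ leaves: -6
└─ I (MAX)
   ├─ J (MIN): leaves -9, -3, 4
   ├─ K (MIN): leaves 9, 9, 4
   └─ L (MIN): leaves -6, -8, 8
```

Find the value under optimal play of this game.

C (MIN): min(-4, -9, -8) = -9
D (MIN): min(-8, 7, 9) = -8
E (MIN): min(9, 9, -4) = -4
B (MAX): max(-9, -8, -4) = -4
G (MIN): min(-1, 9, 8) = -1
H (MIN): min(8, 7, -1) = -1
F (MAX): max(-1, -1, -6) = -1
J (MIN): min(-9, -3, 4) = -9
K (MIN): min(9, 9, 4) = 4
L (MIN): min(-6, -8, 8) = -8
I (MAX): max(-9, 4, -8) = 4
Root (MIN): min(-4, -1, 4) = -4

-4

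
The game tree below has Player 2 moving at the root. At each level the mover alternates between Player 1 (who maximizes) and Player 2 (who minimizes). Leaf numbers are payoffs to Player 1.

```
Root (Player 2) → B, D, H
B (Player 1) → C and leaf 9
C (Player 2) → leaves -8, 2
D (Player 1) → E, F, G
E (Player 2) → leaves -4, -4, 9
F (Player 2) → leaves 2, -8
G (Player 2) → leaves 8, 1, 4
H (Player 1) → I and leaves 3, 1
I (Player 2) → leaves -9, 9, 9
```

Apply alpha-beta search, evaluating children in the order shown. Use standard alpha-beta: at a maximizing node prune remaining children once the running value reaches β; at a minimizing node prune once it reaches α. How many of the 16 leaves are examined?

15

C [α=-∞,β=+∞]: v=-8
B [α=-∞,β=+∞]: v=9
E [α=-∞,β=9]: v=-4
F [α=-4,β=9]: v=-8
G [α=-4,β=9]: v=1
D [α=-∞,β=9]: v=1
I [α=-∞,β=1]: v=-9
H [α=-∞,β=1]: v=3 after child 2 ≥ β → β-cutoff, skip 1
Root [α=-∞,β=+∞]: v=1
Leaves evaluated: 15 of 16.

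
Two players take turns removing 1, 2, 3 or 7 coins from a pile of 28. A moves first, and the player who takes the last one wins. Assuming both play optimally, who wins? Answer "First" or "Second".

Mark each pile size as W (mover wins) or L (mover loses):
i:   0  1  2  3  4  5  6  7  8  9 10 11 12 13 14 15 16 17 18 19 20 21 22 23 24 25 26 27 28
     L  W  W  W  L  W  W  W  L  W  W  W  L  W  W  W  L  W  W  W  L  W  W  W  L  W  W  W  L
Position 28 is L, so the second player wins.

Second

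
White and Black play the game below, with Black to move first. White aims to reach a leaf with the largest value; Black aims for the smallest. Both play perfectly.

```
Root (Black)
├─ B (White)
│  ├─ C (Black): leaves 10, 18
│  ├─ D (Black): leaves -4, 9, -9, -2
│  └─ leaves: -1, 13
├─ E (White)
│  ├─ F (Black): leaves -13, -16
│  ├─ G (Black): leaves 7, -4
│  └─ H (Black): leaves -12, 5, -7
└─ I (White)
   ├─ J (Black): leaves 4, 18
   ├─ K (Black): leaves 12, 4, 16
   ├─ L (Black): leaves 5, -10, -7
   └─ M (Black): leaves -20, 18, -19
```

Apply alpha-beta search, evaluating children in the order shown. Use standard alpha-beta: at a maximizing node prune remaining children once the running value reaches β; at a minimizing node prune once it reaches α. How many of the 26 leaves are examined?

C [α=-∞,β=+∞]: v=10
D [α=10,β=+∞]: v=-4 after child 1 ≤ α → α-cutoff, skip 3
B [α=-∞,β=+∞]: v=13
F [α=-∞,β=13]: v=-16
G [α=-16,β=13]: v=-4
H [α=-4,β=13]: v=-12 after child 1 ≤ α → α-cutoff, skip 2
E [α=-∞,β=13]: v=-4
J [α=-∞,β=-4]: v=4
I [α=-∞,β=-4]: v=4 after child 1 ≥ β → β-cutoff, skip 3
Root [α=-∞,β=+∞]: v=-4
Leaves evaluated: 12 of 26.

12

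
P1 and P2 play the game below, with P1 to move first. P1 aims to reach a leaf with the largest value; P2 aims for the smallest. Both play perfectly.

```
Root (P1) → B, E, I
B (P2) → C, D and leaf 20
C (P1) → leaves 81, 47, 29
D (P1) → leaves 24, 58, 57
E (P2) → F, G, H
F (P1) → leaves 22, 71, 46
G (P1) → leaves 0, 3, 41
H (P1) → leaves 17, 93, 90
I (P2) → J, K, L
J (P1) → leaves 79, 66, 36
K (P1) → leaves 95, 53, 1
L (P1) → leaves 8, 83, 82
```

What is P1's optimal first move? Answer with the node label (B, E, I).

C (P1): max(81, 47, 29) = 81
D (P1): max(24, 58, 57) = 58
B (P2): min(81, 58, 20) = 20
F (P1): max(22, 71, 46) = 71
G (P1): max(0, 3, 41) = 41
H (P1): max(17, 93, 90) = 93
E (P2): min(71, 41, 93) = 41
J (P1): max(79, 66, 36) = 79
K (P1): max(95, 53, 1) = 95
L (P1): max(8, 83, 82) = 83
I (P2): min(79, 95, 83) = 79
Root (P1): max(20, 41, 79) = 79
P1 picks the child with the highest value: I (value 79).

I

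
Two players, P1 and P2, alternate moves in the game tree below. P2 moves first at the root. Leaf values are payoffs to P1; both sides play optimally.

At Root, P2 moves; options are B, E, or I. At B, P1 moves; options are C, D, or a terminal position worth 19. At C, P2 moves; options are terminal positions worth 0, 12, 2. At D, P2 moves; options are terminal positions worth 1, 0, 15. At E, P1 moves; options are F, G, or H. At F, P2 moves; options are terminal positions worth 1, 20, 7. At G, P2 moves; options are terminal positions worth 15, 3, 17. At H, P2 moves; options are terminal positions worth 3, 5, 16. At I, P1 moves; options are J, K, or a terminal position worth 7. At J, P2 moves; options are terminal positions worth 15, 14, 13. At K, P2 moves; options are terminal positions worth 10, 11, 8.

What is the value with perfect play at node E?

3

F: min(1, 20, 7) = 1
G: min(15, 3, 17) = 3
H: min(3, 5, 16) = 3
E: max(1, 3, 3) = 3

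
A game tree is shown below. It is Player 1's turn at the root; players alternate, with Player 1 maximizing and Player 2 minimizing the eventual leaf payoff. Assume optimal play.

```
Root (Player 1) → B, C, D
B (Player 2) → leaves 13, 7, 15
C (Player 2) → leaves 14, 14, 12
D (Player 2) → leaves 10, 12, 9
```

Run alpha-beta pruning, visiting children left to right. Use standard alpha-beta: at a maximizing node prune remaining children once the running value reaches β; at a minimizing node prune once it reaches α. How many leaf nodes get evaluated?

B [α=-∞,β=+∞]: v=7
C [α=7,β=+∞]: v=12
D [α=12,β=+∞]: v=10 after child 1 ≤ α → α-cutoff, skip 2
Root [α=-∞,β=+∞]: v=12
Leaves evaluated: 7 of 9.

7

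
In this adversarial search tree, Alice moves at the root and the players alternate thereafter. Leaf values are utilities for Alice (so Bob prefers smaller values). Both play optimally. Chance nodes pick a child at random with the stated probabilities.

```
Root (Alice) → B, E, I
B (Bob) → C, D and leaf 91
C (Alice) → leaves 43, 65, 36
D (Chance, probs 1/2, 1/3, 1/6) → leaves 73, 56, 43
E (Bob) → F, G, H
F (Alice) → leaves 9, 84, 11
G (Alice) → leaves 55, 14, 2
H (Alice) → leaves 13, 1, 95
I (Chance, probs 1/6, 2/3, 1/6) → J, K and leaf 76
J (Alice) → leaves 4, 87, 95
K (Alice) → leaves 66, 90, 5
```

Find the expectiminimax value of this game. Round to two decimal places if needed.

C (Alice): max(43, 65, 36) = 65
D (Chance): 1/2·73 + 1/3·56 + 1/6·43 = 62.33
B (Bob): min(65, 62.33, 91) = 62.33
F (Alice): max(9, 84, 11) = 84
G (Alice): max(55, 14, 2) = 55
H (Alice): max(13, 1, 95) = 95
E (Bob): min(84, 55, 95) = 55
J (Alice): max(4, 87, 95) = 95
K (Alice): max(66, 90, 5) = 90
I (Chance): 1/6·95 + 2/3·90 + 1/6·76 = 88.5
Root (Alice): max(62.33, 55, 88.5) = 88.5

88.5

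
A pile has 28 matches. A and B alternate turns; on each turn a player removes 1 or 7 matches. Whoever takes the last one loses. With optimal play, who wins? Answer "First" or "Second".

Compute winning (W) and losing (L) positions by backward induction:
i:   0  1  2  3  4  5  6  7  8  9 10 11 12 13 14 15 16 17 18 19 20 21 22 23 24 25 26 27 28
     W  L  W  L  W  L  W  L  W  L  W  L  W  L  W  L  W  L  W  L  W  L  W  L  W  L  W  L  W
Position 28 is W, so the first player wins.

First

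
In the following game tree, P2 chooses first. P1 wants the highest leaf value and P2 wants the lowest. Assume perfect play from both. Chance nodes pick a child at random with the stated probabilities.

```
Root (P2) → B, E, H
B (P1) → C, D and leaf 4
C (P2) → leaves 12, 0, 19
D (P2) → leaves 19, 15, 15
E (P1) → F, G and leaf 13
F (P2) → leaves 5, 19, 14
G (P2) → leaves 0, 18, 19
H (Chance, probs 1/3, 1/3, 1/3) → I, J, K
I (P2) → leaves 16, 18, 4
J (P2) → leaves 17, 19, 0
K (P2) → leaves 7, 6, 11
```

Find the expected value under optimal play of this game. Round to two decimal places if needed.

C (P2): min(12, 0, 19) = 0
D (P2): min(19, 15, 15) = 15
B (P1): max(0, 15, 4) = 15
F (P2): min(5, 19, 14) = 5
G (P2): min(0, 18, 19) = 0
E (P1): max(5, 0, 13) = 13
I (P2): min(16, 18, 4) = 4
J (P2): min(17, 19, 0) = 0
K (P2): min(7, 6, 11) = 6
H (Chance): 1/3·4 + 1/3·0 + 1/3·6 = 3.33
Root (P2): min(15, 13, 3.33) = 3.33

3.33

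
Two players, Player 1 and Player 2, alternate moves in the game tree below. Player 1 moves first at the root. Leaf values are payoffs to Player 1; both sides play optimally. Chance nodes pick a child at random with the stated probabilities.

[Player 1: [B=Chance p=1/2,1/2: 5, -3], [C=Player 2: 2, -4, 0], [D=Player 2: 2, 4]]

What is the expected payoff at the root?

2

B (Chance): 1/2·5 + 1/2·-3 = 1
C (Player 2): min(2, -4, 0) = -4
D (Player 2): min(2, 4) = 2
Root (Player 1): max(1, -4, 2) = 2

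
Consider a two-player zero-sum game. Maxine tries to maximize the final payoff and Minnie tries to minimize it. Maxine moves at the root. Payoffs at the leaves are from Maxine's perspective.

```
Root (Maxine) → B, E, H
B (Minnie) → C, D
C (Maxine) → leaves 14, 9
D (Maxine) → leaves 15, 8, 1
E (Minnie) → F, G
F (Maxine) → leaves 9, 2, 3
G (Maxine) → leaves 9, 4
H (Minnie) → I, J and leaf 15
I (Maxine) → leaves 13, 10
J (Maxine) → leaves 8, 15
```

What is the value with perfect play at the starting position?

C (Maxine): max(14, 9) = 14
D (Maxine): max(15, 8, 1) = 15
B (Minnie): min(14, 15) = 14
F (Maxine): max(9, 2, 3) = 9
G (Maxine): max(9, 4) = 9
E (Minnie): min(9, 9) = 9
I (Maxine): max(13, 10) = 13
J (Maxine): max(8, 15) = 15
H (Minnie): min(13, 15, 15) = 13
Root (Maxine): max(14, 9, 13) = 14

14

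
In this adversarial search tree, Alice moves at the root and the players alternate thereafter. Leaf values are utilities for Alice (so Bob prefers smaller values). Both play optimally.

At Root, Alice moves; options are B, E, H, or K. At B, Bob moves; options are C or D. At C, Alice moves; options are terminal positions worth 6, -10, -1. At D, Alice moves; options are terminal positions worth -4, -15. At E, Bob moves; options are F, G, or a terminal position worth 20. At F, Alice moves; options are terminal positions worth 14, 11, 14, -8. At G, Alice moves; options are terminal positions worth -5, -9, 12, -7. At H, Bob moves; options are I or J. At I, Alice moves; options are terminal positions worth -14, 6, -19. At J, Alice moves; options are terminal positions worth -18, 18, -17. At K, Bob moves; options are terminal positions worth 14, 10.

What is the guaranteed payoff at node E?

12

F: max(14, 11, 14, -8) = 14
G: max(-5, -9, 12, -7) = 12
E: min(14, 12, 20) = 12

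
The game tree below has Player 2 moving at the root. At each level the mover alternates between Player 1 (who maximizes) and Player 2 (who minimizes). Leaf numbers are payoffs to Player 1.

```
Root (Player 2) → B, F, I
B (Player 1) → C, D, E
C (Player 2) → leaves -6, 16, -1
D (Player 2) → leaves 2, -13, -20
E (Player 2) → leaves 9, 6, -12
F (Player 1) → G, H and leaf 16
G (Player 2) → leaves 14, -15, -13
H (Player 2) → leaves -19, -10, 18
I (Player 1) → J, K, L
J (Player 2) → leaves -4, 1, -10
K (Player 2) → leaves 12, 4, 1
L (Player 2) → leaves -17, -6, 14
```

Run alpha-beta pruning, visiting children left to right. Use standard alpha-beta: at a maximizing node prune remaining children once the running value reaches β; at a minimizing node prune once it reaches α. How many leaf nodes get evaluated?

19

C [α=-∞,β=+∞]: v=-6
D [α=-6,β=+∞]: v=-13 after child 2 ≤ α → α-cutoff, skip 1
E [α=-6,β=+∞]: v=-12
B [α=-∞,β=+∞]: v=-6
G [α=-∞,β=-6]: v=-15
H [α=-15,β=-6]: v=-19 after child 1 ≤ α → α-cutoff, skip 2
F [α=-∞,β=-6]: v=16
J [α=-∞,β=-6]: v=-10
K [α=-10,β=-6]: v=1
I [α=-∞,β=-6]: v=1 after child 2 ≥ β → β-cutoff, skip 1
Root [α=-∞,β=+∞]: v=-6
Leaves evaluated: 19 of 25.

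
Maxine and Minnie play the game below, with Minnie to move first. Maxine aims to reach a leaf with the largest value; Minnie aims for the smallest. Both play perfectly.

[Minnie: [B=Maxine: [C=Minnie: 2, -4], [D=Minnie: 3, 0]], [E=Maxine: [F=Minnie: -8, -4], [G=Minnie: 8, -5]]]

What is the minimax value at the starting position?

C (Minnie): min(2, -4) = -4
D (Minnie): min(3, 0) = 0
B (Maxine): max(-4, 0) = 0
F (Minnie): min(-8, -4) = -8
G (Minnie): min(8, -5) = -5
E (Maxine): max(-8, -5) = -5
Root (Minnie): min(0, -5) = -5

-5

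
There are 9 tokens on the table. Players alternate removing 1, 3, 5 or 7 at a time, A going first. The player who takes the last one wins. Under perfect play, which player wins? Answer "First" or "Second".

First

i:   0  1  2  3  4  5  6  7  8  9
     L  W  L  W  L  W  L  W  L  W
Position 9 is W, so the first player wins.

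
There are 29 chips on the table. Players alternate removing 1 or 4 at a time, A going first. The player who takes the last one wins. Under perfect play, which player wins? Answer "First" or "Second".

First

Compute winning (W) and losing (L) positions by backward induction:
i:   0  1  2  3  4  5  6  7  8  9 10 11 12 13 14 15 16 17 18 19 20 21 22 23 24 25 26 27 28 29
     L  W  L  W  W  L  W  L  W  W  L  W  L  W  W  L  W  L  W  W  L  W  L  W  W  L  W  L  W  W
Position 29 is W, so the first player wins.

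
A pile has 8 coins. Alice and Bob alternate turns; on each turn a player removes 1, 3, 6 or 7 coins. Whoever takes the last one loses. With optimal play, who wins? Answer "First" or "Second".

Compute winning (W) and losing (L) positions by backward induction:
i:   0  1  2  3  4  5  6  7  8
     W  L  W  L  W  L  W  W  W
Position 8 is W, so the first player wins.

First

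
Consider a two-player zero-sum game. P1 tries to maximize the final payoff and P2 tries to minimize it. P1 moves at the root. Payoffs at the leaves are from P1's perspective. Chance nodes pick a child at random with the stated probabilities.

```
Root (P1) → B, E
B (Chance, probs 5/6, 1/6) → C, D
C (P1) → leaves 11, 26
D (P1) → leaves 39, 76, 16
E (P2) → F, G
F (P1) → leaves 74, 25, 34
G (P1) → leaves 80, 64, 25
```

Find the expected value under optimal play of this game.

74

C (P1): max(11, 26) = 26
D (P1): max(39, 76, 16) = 76
B (Chance): 5/6·26 + 1/6·76 = 34.33
F (P1): max(74, 25, 34) = 74
G (P1): max(80, 64, 25) = 80
E (P2): min(74, 80) = 74
Root (P1): max(34.33, 74) = 74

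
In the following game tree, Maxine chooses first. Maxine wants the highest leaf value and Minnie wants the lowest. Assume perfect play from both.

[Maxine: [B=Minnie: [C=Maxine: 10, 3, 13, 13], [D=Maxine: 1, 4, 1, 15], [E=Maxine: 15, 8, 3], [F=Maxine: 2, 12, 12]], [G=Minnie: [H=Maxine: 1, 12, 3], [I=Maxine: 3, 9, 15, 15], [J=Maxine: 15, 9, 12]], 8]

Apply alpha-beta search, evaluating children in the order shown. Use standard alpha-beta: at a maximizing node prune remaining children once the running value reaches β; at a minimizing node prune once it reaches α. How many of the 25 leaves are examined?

C [α=-∞,β=+∞]: v=13
D [α=-∞,β=13]: v=15
E [α=-∞,β=13]: v=15 after child 1 ≥ β → β-cutoff, skip 2
F [α=-∞,β=13]: v=12
B [α=-∞,β=+∞]: v=12
H [α=12,β=+∞]: v=12
G [α=12,β=+∞]: v=12 after child 1 ≤ α → α-cutoff, skip 2
Root [α=-∞,β=+∞]: v=12
Leaves evaluated: 16 of 25.

16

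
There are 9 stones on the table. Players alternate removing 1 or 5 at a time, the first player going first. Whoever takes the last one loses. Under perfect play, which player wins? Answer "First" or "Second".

Second

W/L table (W = player to move can force a win):
i:   0  1  2  3  4  5  6  7  8  9
     W  L  W  L  W  L  W  L  W  L
Position 9 is L, so the second player wins.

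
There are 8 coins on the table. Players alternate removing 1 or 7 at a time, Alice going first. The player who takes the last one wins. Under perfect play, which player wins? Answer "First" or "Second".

W/L table (W = player to move can force a win):
i:   0  1  2  3  4  5  6  7  8
     L  W  L  W  L  W  L  W  L
Position 8 is L, so the second player wins.

Second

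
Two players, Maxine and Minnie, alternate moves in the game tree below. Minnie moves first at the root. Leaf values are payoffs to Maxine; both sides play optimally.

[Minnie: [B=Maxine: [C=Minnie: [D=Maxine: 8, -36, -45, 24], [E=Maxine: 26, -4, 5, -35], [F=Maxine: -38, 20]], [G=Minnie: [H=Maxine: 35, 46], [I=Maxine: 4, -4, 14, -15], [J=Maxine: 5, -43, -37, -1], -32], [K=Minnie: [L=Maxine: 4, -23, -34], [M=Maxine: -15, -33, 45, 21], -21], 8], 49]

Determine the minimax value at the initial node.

D (Maxine): max(8, -36, -45, 24) = 24
E (Maxine): max(26, -4, 5, -35) = 26
F (Maxine): max(-38, 20) = 20
C (Minnie): min(24, 26, 20) = 20
H (Maxine): max(35, 46) = 46
I (Maxine): max(4, -4, 14, -15) = 14
J (Maxine): max(5, -43, -37, -1) = 5
G (Minnie): min(46, 14, 5, -32) = -32
L (Maxine): max(4, -23, -34) = 4
M (Maxine): max(-15, -33, 45, 21) = 45
K (Minnie): min(4, 45, -21) = -21
B (Maxine): max(20, -32, -21, 8) = 20
Root (Minnie): min(20, 49) = 20

20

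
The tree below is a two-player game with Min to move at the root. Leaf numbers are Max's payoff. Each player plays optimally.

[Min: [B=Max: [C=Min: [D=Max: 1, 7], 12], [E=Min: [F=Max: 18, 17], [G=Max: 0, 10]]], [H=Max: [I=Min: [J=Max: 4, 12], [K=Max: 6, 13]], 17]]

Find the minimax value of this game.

D (Max): max(1, 7) = 7
C (Min): min(7, 12) = 7
F (Max): max(18, 17) = 18
G (Max): max(0, 10) = 10
E (Min): min(18, 10) = 10
B (Max): max(7, 10) = 10
J (Max): max(4, 12) = 12
K (Max): max(6, 13) = 13
I (Min): min(12, 13) = 12
H (Max): max(12, 17) = 17
Root (Min): min(10, 17) = 10

10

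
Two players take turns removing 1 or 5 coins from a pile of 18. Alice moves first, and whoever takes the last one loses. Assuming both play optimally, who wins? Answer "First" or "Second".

First

W/L table (W = player to move can force a win):
i:   0  1  2  3  4  5  6  7  8  9 10 11 12 13 14 15 16 17 18
     W  L  W  L  W  L  W  L  W  L  W  L  W  L  W  L  W  L  W
Position 18 is W, so the first player wins.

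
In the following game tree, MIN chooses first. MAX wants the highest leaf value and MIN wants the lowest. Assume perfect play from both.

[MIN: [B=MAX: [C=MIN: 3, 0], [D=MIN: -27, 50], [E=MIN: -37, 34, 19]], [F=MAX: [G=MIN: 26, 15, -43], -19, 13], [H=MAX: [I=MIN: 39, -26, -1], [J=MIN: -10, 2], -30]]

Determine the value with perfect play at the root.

-10

C (MIN): min(3, 0) = 0
D (MIN): min(-27, 50) = -27
E (MIN): min(-37, 34, 19) = -37
B (MAX): max(0, -27, -37) = 0
G (MIN): min(26, 15, -43) = -43
F (MAX): max(-43, -19, 13) = 13
I (MIN): min(39, -26, -1) = -26
J (MIN): min(-10, 2) = -10
H (MAX): max(-26, -10, -30) = -10
Root (MIN): min(0, 13, -10) = -10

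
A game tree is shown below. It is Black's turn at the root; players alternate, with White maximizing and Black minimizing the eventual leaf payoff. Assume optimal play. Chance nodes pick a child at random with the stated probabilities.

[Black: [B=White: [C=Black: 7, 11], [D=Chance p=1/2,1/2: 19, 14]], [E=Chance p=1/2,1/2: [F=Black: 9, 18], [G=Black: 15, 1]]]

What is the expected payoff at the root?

5

C (Black): min(7, 11) = 7
D (Chance): 1/2·19 + 1/2·14 = 16.5
B (White): max(7, 16.5) = 16.5
F (Black): min(9, 18) = 9
G (Black): min(15, 1) = 1
E (Chance): 1/2·9 + 1/2·1 = 5
Root (Black): min(16.5, 5) = 5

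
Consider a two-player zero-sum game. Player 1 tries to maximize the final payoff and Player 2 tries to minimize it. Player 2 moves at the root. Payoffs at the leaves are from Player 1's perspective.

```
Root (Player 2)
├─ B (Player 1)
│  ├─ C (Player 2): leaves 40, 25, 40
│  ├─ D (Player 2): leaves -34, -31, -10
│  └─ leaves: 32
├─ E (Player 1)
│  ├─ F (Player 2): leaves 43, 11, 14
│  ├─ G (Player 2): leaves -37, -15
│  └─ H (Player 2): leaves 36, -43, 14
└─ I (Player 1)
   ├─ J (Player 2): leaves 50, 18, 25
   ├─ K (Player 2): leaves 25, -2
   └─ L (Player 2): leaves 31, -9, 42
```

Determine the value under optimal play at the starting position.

C (Player 2): min(40, 25, 40) = 25
D (Player 2): min(-34, -31, -10) = -34
B (Player 1): max(25, -34, 32) = 32
F (Player 2): min(43, 11, 14) = 11
G (Player 2): min(-37, -15) = -37
H (Player 2): min(36, -43, 14) = -43
E (Player 1): max(11, -37, -43) = 11
J (Player 2): min(50, 18, 25) = 18
K (Player 2): min(25, -2) = -2
L (Player 2): min(31, -9, 42) = -9
I (Player 1): max(18, -2, -9) = 18
Root (Player 2): min(32, 11, 18) = 11

11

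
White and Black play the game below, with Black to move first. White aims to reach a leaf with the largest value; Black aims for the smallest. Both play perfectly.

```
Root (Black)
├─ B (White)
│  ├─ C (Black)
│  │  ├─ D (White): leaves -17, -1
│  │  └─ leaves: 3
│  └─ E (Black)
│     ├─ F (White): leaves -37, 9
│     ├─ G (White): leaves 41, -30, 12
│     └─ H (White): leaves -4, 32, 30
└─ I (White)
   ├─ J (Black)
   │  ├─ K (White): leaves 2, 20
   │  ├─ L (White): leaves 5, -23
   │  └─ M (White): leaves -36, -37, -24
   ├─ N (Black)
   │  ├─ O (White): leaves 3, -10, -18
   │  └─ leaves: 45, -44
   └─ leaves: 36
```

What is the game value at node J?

-24

K: max(2, 20) = 20
L: max(5, -23) = 5
M: max(-36, -37, -24) = -24
J: min(20, 5, -24) = -24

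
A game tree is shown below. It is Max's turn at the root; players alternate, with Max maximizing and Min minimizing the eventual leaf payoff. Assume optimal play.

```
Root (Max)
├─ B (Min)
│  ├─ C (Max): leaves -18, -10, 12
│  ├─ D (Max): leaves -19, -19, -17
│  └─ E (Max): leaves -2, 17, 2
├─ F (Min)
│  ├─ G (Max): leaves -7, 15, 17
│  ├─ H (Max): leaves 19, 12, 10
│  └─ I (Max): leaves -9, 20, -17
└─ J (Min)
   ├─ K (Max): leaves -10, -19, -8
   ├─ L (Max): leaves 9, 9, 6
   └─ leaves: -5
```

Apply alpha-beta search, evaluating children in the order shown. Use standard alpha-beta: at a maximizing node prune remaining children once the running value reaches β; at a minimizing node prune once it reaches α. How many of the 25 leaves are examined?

16

C [α=-∞,β=+∞]: v=12
D [α=-∞,β=12]: v=-17
E [α=-∞,β=-17]: v=-2 after child 1 ≥ β → β-cutoff, skip 2
B [α=-∞,β=+∞]: v=-17
G [α=-17,β=+∞]: v=17
H [α=-17,β=17]: v=19 after child 1 ≥ β → β-cutoff, skip 2
I [α=-17,β=17]: v=20 after child 2 ≥ β → β-cutoff, skip 1
F [α=-17,β=+∞]: v=17
K [α=17,β=+∞]: v=-8
J [α=17,β=+∞]: v=-8 after child 1 ≤ α → α-cutoff, skip 2
Root [α=-∞,β=+∞]: v=17
Leaves evaluated: 16 of 25.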